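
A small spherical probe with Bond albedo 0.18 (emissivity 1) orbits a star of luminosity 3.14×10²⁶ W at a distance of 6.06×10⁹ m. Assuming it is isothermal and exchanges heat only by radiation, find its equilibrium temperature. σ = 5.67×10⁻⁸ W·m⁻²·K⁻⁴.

First find the stellar flux at distance d: S = L/(4πd²) = 3.14×10²⁶/(4π·(6.06×10⁹)²) = 6.804×10⁵ W/m².
For an isothermal sphere, absorbed (1−a)S·πr² = emitted σ·4πr²·T⁴, so T⁴ = (1−a)S/(4σ).
T⁴ = 0.820·6.804×10⁵/(4·5.67×10⁻⁸) = 2.460×10¹² K⁴.

T ≈ 1250 K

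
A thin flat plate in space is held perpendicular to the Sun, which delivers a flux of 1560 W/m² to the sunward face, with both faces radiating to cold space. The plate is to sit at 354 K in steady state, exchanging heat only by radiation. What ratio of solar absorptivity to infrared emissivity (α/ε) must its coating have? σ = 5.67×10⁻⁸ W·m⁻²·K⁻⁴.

α/ε ≈ 1.14

Balance: αS·A = εσ·2A·T⁴ ⇒ α/ε = 2σT⁴/S.
α/ε = 2·5.67×10⁻⁸·(354)⁴/1560 = 2·5.67×10⁻⁸·1.570×10¹⁰/1560.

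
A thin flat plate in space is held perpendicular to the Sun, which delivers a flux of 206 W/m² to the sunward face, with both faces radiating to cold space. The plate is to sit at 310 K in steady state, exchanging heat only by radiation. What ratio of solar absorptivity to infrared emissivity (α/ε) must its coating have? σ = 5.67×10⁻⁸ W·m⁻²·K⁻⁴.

α/ε ≈ 5.08

Balance: αS·A = εσ·2A·T⁴ ⇒ α/ε = 2σT⁴/S.
α/ε = 2·5.67×10⁻⁸·(310)⁴/206 = 2·5.67×10⁻⁸·9.235×10⁹/206.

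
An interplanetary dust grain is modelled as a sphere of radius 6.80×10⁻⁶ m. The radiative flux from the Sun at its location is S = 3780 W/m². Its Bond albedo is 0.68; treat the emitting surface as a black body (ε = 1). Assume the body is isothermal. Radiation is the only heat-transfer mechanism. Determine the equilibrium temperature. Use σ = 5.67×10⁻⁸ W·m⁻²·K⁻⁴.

T ≈ 270 K

At equilibrium, absorbed power = emitted power.
Absorbing cross-section = πr² = 1.453×10⁻¹⁰ m²; emitting surface = 4πr² = 5.811×10⁻¹⁰ m² (ratio 4).
(1−a)S·A_cross = εσ·A_surf·T⁴  ⇒  T⁴ = (1−a)S/(4σ).
T⁴ = 0.320·3780/(4·5.67×10⁻⁸) = 5.333×10⁹ K⁴.
T = (5.333×10⁹)^(1/4).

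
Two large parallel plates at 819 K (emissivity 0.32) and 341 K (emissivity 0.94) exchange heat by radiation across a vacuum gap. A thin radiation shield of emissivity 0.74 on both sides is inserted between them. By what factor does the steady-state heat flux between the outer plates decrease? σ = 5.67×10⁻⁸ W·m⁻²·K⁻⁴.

factor ≈ 1.53

Without shield: q₀ = σΔ(T⁴)/(1/ε₁+1/ε₂−1) with denominator 3.189.
With shield the two gaps are in series; the resistances add: (1/ε₁+1/ε_s−1)+(1/ε_s+1/ε₂−1) = 3.476+1.415 = 4.892.
Heat-flux ratio q₀/q = 4.892/3.189.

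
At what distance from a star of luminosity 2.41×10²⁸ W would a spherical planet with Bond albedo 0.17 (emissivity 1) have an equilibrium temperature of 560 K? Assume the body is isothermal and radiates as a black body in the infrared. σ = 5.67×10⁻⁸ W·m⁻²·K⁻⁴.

d ≈ 2.67×10¹¹ m

For an isothermal black-emitting sphere, (1−a)S·πr² = σ·4πr²·T⁴ ⇒ S = 4σT⁴/(1−a).
S = 4·5.67×10⁻⁸·(560)⁴/0.830 = 26870 W/m².
Flux falls as S = L/(4πd²), so d = √(L/(4πS)) = √(2.41×10²⁸/(4π·26870)).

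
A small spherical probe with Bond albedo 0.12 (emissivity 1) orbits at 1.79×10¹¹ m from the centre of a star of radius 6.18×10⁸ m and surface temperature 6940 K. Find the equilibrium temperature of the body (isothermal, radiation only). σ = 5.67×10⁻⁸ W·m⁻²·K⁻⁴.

The star's surface emits σT_*⁴; at distance d the flux is S = σT_*⁴(R_*/d)².
S = 5.67×10⁻⁸·(6940)⁴·(6.18×10⁸/1.79×10¹¹)² = 1568 W/m².
For an isothermal sphere T⁴ = (1−a)S/(4σ) = 6.083×10⁹ K⁴.

T ≈ 279 K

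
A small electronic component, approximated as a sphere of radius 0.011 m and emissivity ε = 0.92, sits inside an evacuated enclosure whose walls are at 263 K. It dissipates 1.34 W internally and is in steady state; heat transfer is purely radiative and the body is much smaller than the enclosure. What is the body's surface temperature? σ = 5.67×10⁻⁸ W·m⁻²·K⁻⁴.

T ≈ 384 K

For a small grey body in a large enclosure, net radiated power = εσA(T⁴ − T_w⁴).
Steady state: P = εσA(T⁴ − T_w⁴) with A = 4πr² = 0.001521 m².
T⁴ = P/(εσA) + T_w⁴ = 1.34/(0.92·5.67×10⁻⁸·0.001521) + (263)⁴
    = 1.689×10¹⁰ + 4.784×10⁹ = 2.168×10¹⁰ K⁴.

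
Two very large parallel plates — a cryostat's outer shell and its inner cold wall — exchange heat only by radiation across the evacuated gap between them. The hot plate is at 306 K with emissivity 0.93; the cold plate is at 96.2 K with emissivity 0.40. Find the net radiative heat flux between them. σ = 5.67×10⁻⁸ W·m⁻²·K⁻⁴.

q ≈ 191 W/m²

For two infinite grey parallel plates, q = σ(T₁⁴ − T₂⁴)/(1/ε₁ + 1/ε₂ − 1).
T₁⁴ − T₂⁴ = 8.768×10⁹ − 8.564×10⁷ = 8.682×10⁹ K⁴.
1/ε₁ + 1/ε₂ − 1 = 1.075 + 2.500 − 1 = 2.575.
q = 5.67×10⁻⁸ × 8.682×10⁹ / 2.575.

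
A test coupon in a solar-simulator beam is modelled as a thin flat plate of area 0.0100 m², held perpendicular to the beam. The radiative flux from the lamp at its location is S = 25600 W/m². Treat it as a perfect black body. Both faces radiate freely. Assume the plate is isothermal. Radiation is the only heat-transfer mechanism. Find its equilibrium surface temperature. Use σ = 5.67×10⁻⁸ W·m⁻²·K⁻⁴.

At equilibrium, absorbed power = emitted power.
Absorbing cross-section = A = 0.01000 m²; emitting surface = 2A = 0.02000 m² (ratio 2).
S·A_cross = εσ·A_surf·T⁴  ⇒  T⁴ = S/(2σ).
T⁴ = 1.00·25600/(2·5.67×10⁻⁸) = 2.257×10¹¹ K⁴.
T = (2.257×10¹¹)^(1/4).

T ≈ 689 K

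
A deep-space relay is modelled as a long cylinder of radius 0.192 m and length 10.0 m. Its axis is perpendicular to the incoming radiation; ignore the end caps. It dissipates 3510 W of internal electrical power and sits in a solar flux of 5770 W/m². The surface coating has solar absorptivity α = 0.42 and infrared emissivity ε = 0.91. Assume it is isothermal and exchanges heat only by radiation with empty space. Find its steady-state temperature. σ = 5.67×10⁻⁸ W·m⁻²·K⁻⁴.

T ≈ 379 K

At steady state, absorbed solar power + internal power = radiated power.
Absorbed: α·S·A_cross = 0.42·5770·3.840 = 9306 W (cross-section 2rL).
Total input = 9306 + 3510 = 12820 W.
Radiated: εσ·A_surf·T⁴ with A_surf = 2πrL = 12.06 m².
T⁴ = 12820/(0.91·5.67×10⁻⁸·12.06) = 2.059×10¹⁰ K⁴.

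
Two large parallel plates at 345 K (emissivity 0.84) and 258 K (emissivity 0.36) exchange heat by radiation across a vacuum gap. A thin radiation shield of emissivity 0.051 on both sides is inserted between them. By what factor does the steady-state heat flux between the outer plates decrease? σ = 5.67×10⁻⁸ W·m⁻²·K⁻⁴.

Without shield: q₀ = σΔ(T⁴)/(1/ε₁+1/ε₂−1) with denominator 2.968.
With shield the two gaps are in series; the resistances add: (1/ε₁+1/ε_s−1)+(1/ε_s+1/ε₂−1) = 19.80+21.39 = 41.18.
Heat-flux ratio q₀/q = 41.18/2.968.

factor ≈ 13.9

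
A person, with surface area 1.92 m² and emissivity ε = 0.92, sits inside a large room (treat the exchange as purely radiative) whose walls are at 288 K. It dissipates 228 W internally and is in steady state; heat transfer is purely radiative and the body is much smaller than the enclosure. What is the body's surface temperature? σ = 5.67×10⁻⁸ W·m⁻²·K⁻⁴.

For a small grey body in a large enclosure, net radiated power = εσA(T⁴ − T_w⁴).
Steady state: P = εσA(T⁴ − T_w⁴) with A = 1.92 m².
T⁴ = P/(εσA) + T_w⁴ = 228/(0.92·5.67×10⁻⁸·1.920) + (288)⁴
    = 2.276×10⁹ + 6.880×10⁹ = 9.156×10⁹ K⁴.

T ≈ 309 K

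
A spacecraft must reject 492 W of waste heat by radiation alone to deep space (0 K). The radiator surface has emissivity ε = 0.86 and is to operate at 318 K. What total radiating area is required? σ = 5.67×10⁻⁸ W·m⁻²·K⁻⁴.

A ≈ 0.987 m²

P = εσA T⁴ ⇒ A = P/(εσT⁴).
T⁴ = 1.023×10¹⁰ K⁴.
A = 492/(0.86 × 5.67×10⁻⁸ × 1.023×10¹⁰).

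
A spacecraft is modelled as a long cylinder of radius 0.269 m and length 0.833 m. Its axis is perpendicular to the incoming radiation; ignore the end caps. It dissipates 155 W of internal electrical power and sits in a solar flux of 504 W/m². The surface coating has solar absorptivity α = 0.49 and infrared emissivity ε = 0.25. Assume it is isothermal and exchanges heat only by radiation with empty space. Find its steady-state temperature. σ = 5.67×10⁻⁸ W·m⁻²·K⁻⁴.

T ≈ 340 K

At steady state, absorbed solar power + internal power = radiated power.
Absorbed: α·S·A_cross = 0.49·504·0.4482 = 110.7 W (cross-section 2rL).
Total input = 110.7 + 155 = 265.7 W.
Radiated: εσ·A_surf·T⁴ with A_surf = 2πrL = 1.408 m².
T⁴ = 265.7/(0.25·5.67×10⁻⁸·1.408) = 1.331×10¹⁰ K⁴.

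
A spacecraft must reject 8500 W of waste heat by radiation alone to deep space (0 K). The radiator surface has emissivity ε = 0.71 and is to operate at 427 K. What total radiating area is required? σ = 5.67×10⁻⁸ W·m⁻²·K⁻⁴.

P = εσA T⁴ ⇒ A = P/(εσT⁴).
T⁴ = 3.324×10¹⁰ K⁴.
A = 8500/(0.71 × 5.67×10⁻⁸ × 3.324×10¹⁰).

A ≈ 6.35 m²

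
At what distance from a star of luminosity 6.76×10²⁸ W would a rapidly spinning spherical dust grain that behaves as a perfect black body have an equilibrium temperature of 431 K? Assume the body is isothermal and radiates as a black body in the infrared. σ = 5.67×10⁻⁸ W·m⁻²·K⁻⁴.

For an isothermal black-emitting sphere, (1−a)S·πr² = σ·4πr²·T⁴ ⇒ S = 4σT⁴/(1−a).
S = 4·5.67×10⁻⁸·(431)⁴/1.00 = 7826 W/m².
Flux falls as S = L/(4πd²), so d = √(L/(4πS)) = √(6.76×10²⁸/(4π·7826)).

d ≈ 8.29×10¹¹ m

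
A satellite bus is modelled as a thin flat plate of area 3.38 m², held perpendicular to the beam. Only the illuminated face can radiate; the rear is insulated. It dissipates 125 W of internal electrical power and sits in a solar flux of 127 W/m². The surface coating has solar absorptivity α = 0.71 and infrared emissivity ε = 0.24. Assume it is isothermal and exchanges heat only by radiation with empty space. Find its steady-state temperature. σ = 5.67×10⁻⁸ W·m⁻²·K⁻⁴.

T ≈ 311 K

At steady state, absorbed solar power + internal power = radiated power.
Absorbed: α·S·A_cross = 0.71·127·3.380 = 304.8 W (cross-section A).
Total input = 304.8 + 125 = 429.8 W.
Radiated: εσ·A_surf·T⁴ with A_surf = A = 3.380 m².
T⁴ = 429.8/(0.24·5.67×10⁻⁸·3.380) = 9.344×10⁹ K⁴.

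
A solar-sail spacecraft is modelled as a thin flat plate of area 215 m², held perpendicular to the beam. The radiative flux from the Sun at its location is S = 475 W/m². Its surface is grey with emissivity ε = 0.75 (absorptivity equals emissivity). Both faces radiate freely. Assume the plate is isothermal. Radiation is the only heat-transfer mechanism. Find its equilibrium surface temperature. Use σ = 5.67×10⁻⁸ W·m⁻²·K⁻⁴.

T ≈ 254 K

At equilibrium, absorbed power = emitted power.
Absorbing cross-section = A = 215.0 m²; emitting surface = 2A = 430.0 m² (ratio 2).
εS·A_cross = εσ·A_surf·T⁴  ⇒  T⁴ = S/(2σ)   (ε cancels).
T⁴ = 475/(2·5.67×10⁻⁸) = 4.189×10⁹ K⁴.
T = (4.189×10⁹)^(1/4).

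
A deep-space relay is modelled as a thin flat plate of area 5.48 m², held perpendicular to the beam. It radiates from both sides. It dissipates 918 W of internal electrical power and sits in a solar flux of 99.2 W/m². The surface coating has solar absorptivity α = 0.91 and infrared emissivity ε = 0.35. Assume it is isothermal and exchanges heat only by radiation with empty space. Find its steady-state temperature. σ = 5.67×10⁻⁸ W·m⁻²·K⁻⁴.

T ≈ 284 K

At steady state, absorbed solar power + internal power = radiated power.
Absorbed: α·S·A_cross = 0.91·99.2·5.480 = 494.7 W (cross-section A).
Total input = 494.7 + 918 = 1413 W.
Radiated: εσ·A_surf·T⁴ with A_surf = 2A = 10.96 m².
T⁴ = 1413/(0.35·5.67×10⁻⁸·10.96) = 6.495×10⁹ K⁴.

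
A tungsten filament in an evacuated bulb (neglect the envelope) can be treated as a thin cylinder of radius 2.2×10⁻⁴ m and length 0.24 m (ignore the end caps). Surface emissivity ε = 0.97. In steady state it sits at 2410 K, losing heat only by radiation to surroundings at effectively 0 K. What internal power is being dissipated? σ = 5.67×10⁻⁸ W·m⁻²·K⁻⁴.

Steady state: P = εσA T⁴.
A = 2πrL = 3.318×10⁻⁴ m²; T⁴ = (2410)⁴ = 3.373×10¹³ K⁴.
P = 0.97 × 5.67×10⁻⁸ × 3.318×10⁻⁴ × 3.373×10¹³.

P ≈ 616 W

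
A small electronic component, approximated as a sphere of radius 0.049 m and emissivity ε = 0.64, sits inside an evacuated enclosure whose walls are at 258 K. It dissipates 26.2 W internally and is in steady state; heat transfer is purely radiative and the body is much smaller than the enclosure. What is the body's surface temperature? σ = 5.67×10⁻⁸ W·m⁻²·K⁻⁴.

For a small grey body in a large enclosure, net radiated power = εσA(T⁴ − T_w⁴).
Steady state: P = εσA(T⁴ − T_w⁴) with A = 4πr² = 0.03017 m².
T⁴ = P/(εσA) + T_w⁴ = 26.2/(0.64·5.67×10⁻⁸·0.03017) + (258)⁴
    = 2.393×10¹⁰ + 4.431×10⁹ = 2.836×10¹⁰ K⁴.

T ≈ 410 K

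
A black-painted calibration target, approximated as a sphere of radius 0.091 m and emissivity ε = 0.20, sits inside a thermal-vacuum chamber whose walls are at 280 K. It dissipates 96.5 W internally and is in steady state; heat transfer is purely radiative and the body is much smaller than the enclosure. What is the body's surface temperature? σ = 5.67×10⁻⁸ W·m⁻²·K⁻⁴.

For a small grey body in a large enclosure, net radiated power = εσA(T⁴ − T_w⁴).
Steady state: P = εσA(T⁴ − T_w⁴) with A = 4πr² = 0.1041 m².
T⁴ = P/(εσA) + T_w⁴ = 96.5/(0.20·5.67×10⁻⁸·0.1041) + (280)⁴
    = 8.178×10¹⁰ + 6.147×10⁹ = 8.792×10¹⁰ K⁴.

T ≈ 545 K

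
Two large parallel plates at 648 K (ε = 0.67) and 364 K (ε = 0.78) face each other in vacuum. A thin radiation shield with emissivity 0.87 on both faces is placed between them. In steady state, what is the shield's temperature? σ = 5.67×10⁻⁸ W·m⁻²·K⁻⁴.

In steady state the net flux on the hot side equals that on the cold side.
σ(T₁⁴−T_s⁴)/D₁ = σ(T_s⁴−T₂⁴)/D₂, with D₁ = 1/ε₁+1/ε_s−1 = 1.642, D₂ = 1/ε_s+1/ε₂−1 = 1.431.
Solve for T_s⁴: T_s⁴ = (D₂·T₁⁴ + D₁·T₂⁴)/(D₁+D₂) = 9.150×10¹⁰ K⁴.

T_s ≈ 550 K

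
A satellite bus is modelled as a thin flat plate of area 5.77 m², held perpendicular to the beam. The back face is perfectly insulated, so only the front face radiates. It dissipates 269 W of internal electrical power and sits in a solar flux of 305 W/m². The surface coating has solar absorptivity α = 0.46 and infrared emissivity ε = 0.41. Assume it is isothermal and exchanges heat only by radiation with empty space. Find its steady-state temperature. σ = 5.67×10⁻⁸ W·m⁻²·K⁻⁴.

At steady state, absorbed solar power + internal power = radiated power.
Absorbed: α·S·A_cross = 0.46·305·5.770 = 809.5 W (cross-section A).
Total input = 809.5 + 269 = 1079 W.
Radiated: εσ·A_surf·T⁴ with A_surf = A = 5.770 m².
T⁴ = 1079/(0.41·5.67×10⁻⁸·5.770) = 8.041×10⁹ K⁴.

T ≈ 299 K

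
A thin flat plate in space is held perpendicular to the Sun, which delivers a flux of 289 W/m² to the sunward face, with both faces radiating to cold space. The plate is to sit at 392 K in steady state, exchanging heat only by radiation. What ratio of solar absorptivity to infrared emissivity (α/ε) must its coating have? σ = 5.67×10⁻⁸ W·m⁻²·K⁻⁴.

Balance: αS·A = εσ·2A·T⁴ ⇒ α/ε = 2σT⁴/S.
α/ε = 2·5.67×10⁻⁸·(392)⁴/289 = 2·5.67×10⁻⁸·2.361×10¹⁰/289.

α/ε ≈ 9.27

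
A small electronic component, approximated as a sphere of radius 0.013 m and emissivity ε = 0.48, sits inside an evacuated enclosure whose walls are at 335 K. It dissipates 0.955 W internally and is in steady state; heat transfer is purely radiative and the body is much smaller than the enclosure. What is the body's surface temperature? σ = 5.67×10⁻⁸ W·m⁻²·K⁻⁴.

For a small grey body in a large enclosure, net radiated power = εσA(T⁴ − T_w⁴).
Steady state: P = εσA(T⁴ − T_w⁴) with A = 4πr² = 0.002124 m².
T⁴ = P/(εσA) + T_w⁴ = 0.955/(0.48·5.67×10⁻⁸·0.002124) + (335)⁴
    = 1.652×10¹⁰ + 1.259×10¹⁰ = 2.912×10¹⁰ K⁴.

T ≈ 413 K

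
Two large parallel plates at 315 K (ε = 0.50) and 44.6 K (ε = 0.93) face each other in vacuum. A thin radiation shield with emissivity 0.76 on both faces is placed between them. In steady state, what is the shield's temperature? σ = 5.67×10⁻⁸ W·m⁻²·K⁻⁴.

In steady state the net flux on the hot side equals that on the cold side.
σ(T₁⁴−T_s⁴)/D₁ = σ(T_s⁴−T₂⁴)/D₂, with D₁ = 1/ε₁+1/ε_s−1 = 2.316, D₂ = 1/ε_s+1/ε₂−1 = 1.391.
Solve for T_s⁴: T_s⁴ = (D₂·T₁⁴ + D₁·T₂⁴)/(D₁+D₂) = 3.697×10⁹ K⁴.

T_s ≈ 247 K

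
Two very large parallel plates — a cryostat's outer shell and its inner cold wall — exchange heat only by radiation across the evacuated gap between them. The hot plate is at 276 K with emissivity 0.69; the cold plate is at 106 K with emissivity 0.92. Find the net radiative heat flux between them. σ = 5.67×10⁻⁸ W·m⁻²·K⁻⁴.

For two infinite grey parallel plates, q = σ(T₁⁴ − T₂⁴)/(1/ε₁ + 1/ε₂ − 1).
T₁⁴ − T₂⁴ = 5.803×10⁹ − 1.262×10⁸ = 5.677×10⁹ K⁴.
1/ε₁ + 1/ε₂ − 1 = 1.449 + 1.087 − 1 = 1.536.
q = 5.67×10⁻⁸ × 5.677×10⁹ / 1.536.

q ≈ 210 W/m²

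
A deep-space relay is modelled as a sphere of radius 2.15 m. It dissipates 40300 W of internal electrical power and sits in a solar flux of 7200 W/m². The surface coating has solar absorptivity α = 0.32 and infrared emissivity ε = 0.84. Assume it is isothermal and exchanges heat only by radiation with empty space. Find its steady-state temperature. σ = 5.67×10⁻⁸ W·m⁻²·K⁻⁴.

At steady state, absorbed solar power + internal power = radiated power.
Absorbed: α·S·A_cross = 0.32·7200·14.52 = 33460 W (cross-section πr²).
Total input = 33460 + 40300 = 73760 W.
Radiated: εσ·A_surf·T⁴ with A_surf = 4πr² = 58.09 m².
T⁴ = 73760/(0.84·5.67×10⁻⁸·58.09) = 2.666×10¹⁰ K⁴.

T ≈ 404 K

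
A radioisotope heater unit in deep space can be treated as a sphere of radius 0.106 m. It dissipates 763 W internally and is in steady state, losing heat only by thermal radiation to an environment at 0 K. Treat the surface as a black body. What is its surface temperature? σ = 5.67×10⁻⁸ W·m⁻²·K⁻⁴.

Steady state: internal power = radiated power, P = εσA T⁴.
Radiating area A = 4πr² = 0.1412 m².
T⁴ = P/(εσA) = 763/(1.0·5.67×10⁻⁸·0.1412) = 9.531×10¹⁰ K⁴.
T = (9.531×10¹⁰)^(1/4).

T ≈ 556 K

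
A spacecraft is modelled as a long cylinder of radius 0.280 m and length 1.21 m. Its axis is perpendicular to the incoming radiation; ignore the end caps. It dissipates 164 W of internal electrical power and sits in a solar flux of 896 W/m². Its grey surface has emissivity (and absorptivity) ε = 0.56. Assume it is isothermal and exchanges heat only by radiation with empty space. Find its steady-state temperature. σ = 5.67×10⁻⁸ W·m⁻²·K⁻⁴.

At steady state, absorbed solar power + internal power = radiated power.
Absorbed: α·S·A_cross = 0.56·896·0.6776 = 340.0 W (cross-section 2rL).
Total input = 340.0 + 164 = 504.0 W.
Radiated: εσ·A_surf·T⁴ with A_surf = 2πrL = 2.129 m².
T⁴ = 504.0/(0.56·5.67×10⁻⁸·2.129) = 7.456×10⁹ K⁴.

T ≈ 294 K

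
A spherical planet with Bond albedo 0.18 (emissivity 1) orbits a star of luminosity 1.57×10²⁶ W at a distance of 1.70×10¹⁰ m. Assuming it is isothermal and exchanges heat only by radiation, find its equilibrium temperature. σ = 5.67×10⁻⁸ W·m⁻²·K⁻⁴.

First find the stellar flux at distance d: S = L/(4πd²) = 1.57×10²⁶/(4π·(1.70×10¹⁰)²) = 43230 W/m².
For an isothermal sphere, absorbed (1−a)S·πr² = emitted σ·4πr²·T⁴, so T⁴ = (1−a)S/(4σ).
T⁴ = 0.820·43230/(4·5.67×10⁻⁸) = 1.563×10¹¹ K⁴.

T ≈ 629 K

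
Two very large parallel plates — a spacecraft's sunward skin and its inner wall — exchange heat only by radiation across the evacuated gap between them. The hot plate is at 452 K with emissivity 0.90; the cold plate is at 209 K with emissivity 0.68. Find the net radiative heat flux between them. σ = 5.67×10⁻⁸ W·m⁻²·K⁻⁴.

q ≈ 1430 W/m²

For two infinite grey parallel plates, q = σ(T₁⁴ − T₂⁴)/(1/ε₁ + 1/ε₂ − 1).
T₁⁴ − T₂⁴ = 4.174×10¹⁰ − 1.908×10⁹ = 3.983×10¹⁰ K⁴.
1/ε₁ + 1/ε₂ − 1 = 1.111 + 1.471 − 1 = 1.582.
q = 5.67×10⁻⁸ × 3.983×10¹⁰ / 1.582.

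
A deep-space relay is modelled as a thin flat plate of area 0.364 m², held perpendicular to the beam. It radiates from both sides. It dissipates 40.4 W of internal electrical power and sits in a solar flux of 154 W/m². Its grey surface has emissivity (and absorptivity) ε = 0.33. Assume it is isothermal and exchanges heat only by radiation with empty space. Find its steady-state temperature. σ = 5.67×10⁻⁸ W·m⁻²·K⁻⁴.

T ≈ 256 K

At steady state, absorbed solar power + internal power = radiated power.
Absorbed: α·S·A_cross = 0.33·154·0.3640 = 18.50 W (cross-section A).
Total input = 18.50 + 40.4 = 58.90 W.
Radiated: εσ·A_surf·T⁴ with A_surf = 2A = 0.7280 m².
T⁴ = 58.90/(0.33·5.67×10⁻⁸·0.7280) = 4.324×10⁹ K⁴.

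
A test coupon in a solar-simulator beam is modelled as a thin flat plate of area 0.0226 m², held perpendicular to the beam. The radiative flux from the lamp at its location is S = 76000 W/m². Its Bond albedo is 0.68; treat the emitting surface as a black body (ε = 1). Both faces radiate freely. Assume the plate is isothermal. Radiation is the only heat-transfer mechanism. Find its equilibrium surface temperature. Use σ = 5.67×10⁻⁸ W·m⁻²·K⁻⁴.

T ≈ 681 K

At equilibrium, absorbed power = emitted power.
Absorbing cross-section = A = 0.02260 m²; emitting surface = 2A = 0.04520 m² (ratio 2).
(1−a)S·A_cross = εσ·A_surf·T⁴  ⇒  T⁴ = (1−a)S/(2σ).
T⁴ = 0.320·76000/(2·5.67×10⁻⁸) = 2.145×10¹¹ K⁴.
T = (2.145×10¹¹)^(1/4).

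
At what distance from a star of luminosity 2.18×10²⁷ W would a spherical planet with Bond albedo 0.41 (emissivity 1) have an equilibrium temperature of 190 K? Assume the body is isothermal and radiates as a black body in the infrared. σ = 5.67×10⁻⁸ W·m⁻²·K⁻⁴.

For an isothermal black-emitting sphere, (1−a)S·πr² = σ·4πr²·T⁴ ⇒ S = 4σT⁴/(1−a).
S = 4·5.67×10⁻⁸·(190)⁴/0.590 = 501.0 W/m².
Flux falls as S = L/(4πd²), so d = √(L/(4πS)) = √(2.18×10²⁷/(4π·501.0)).

d ≈ 5.88×10¹¹ m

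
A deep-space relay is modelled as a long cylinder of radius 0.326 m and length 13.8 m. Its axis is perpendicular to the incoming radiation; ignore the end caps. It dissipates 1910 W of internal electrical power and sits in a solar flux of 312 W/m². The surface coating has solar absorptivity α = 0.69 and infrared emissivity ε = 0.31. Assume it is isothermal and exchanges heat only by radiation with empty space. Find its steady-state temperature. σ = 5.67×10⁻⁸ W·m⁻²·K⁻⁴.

At steady state, absorbed solar power + internal power = radiated power.
Absorbed: α·S·A_cross = 0.69·312·8.998 = 1937 W (cross-section 2rL).
Total input = 1937 + 1910 = 3847 W.
Radiated: εσ·A_surf·T⁴ with A_surf = 2πrL = 28.27 m².
T⁴ = 3847/(0.31·5.67×10⁻⁸·28.27) = 7.743×10⁹ K⁴.

T ≈ 297 K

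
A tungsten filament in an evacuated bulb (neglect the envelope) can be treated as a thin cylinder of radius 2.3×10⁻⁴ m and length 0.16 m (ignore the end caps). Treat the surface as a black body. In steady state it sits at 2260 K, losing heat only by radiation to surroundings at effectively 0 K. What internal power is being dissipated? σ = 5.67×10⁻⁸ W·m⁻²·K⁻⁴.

P ≈ 342 W

Steady state: P = εσA T⁴.
A = 2πrL = 2.312×10⁻⁴ m²; T⁴ = (2260)⁴ = 2.609×10¹³ K⁴.
P = 1.0 × 5.67×10⁻⁸ × 2.312×10⁻⁴ × 2.609×10¹³.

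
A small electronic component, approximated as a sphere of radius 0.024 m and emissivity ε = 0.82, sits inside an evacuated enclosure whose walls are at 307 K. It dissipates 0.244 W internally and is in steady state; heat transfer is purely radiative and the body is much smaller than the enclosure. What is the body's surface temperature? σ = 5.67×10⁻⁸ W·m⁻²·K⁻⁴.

For a small grey body in a large enclosure, net radiated power = εσA(T⁴ − T_w⁴).
Steady state: P = εσA(T⁴ − T_w⁴) with A = 4πr² = 0.007238 m².
T⁴ = P/(εσA) + T_w⁴ = 0.244/(0.82·5.67×10⁻⁸·0.007238) + (307)⁴
    = 7.250×10⁸ + 8.883×10⁹ = 9.608×10⁹ K⁴.

T ≈ 313 K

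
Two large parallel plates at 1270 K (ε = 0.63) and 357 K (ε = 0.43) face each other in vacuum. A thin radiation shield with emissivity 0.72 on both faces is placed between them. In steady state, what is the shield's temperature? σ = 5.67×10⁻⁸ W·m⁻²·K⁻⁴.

In steady state the net flux on the hot side equals that on the cold side.
σ(T₁⁴−T_s⁴)/D₁ = σ(T_s⁴−T₂⁴)/D₂, with D₁ = 1/ε₁+1/ε_s−1 = 1.976, D₂ = 1/ε_s+1/ε₂−1 = 2.714.
Solve for T_s⁴: T_s⁴ = (D₂·T₁⁴ + D₁·T₂⁴)/(D₁+D₂) = 1.512×10¹² K⁴.

T_s ≈ 1110 K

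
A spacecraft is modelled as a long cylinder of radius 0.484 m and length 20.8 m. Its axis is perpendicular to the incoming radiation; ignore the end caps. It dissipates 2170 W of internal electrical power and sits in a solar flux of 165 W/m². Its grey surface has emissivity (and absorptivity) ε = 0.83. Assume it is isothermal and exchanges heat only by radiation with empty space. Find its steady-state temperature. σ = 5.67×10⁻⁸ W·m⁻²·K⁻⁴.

T ≈ 202 K

At steady state, absorbed solar power + internal power = radiated power.
Absorbed: α·S·A_cross = 0.83·165·20.13 = 2757 W (cross-section 2rL).
Total input = 2757 + 2170 = 4927 W.
Radiated: εσ·A_surf·T⁴ with A_surf = 2πrL = 63.25 m².
T⁴ = 4927/(0.83·5.67×10⁻⁸·63.25) = 1.655×10⁹ K⁴.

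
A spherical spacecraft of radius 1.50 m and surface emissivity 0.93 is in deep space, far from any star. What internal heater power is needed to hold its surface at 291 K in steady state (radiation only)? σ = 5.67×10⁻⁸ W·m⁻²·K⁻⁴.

P = εσ·4πr²·T⁴.
4πr² = 28.27 m²; T⁴ = 7.171×10⁹ K⁴.
P = 0.93·5.67×10⁻⁸·28.27·7.171×10⁹.

P ≈ 10700 W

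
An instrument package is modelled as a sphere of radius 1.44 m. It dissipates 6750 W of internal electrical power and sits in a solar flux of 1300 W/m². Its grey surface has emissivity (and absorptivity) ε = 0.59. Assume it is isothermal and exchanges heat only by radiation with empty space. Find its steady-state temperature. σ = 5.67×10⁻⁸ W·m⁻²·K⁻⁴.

At steady state, absorbed solar power + internal power = radiated power.
Absorbed: α·S·A_cross = 0.59·1300·6.514 = 4997 W (cross-section πr²).
Total input = 4997 + 6750 = 11750 W.
Radiated: εσ·A_surf·T⁴ with A_surf = 4πr² = 26.06 m².
T⁴ = 11750/(0.59·5.67×10⁻⁸·26.06) = 1.348×10¹⁰ K⁴.

T ≈ 341 K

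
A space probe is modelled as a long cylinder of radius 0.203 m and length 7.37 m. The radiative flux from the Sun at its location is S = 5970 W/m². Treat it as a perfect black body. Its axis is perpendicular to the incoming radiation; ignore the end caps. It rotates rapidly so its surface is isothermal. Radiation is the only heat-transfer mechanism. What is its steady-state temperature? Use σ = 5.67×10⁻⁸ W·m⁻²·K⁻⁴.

T ≈ 428 K

At equilibrium, absorbed power = emitted power.
Absorbing cross-section = 2rL = 2.992 m²; emitting surface = 2πrL = 9.400 m² (ratio π).
S·A_cross = εσ·A_surf·T⁴  ⇒  T⁴ = S/(πσ).
T⁴ = 1.00·5970/(π·5.67×10⁻⁸) = 3.352×10¹⁰ K⁴.
T = (3.352×10¹⁰)^(1/4).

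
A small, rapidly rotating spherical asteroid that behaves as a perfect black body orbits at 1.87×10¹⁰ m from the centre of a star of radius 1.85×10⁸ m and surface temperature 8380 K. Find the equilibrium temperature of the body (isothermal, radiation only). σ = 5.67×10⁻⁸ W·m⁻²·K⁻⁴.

T ≈ 589 K

The star's surface emits σT_*⁴; at distance d the flux is S = σT_*⁴(R_*/d)².
S = 5.67×10⁻⁸·(8380)⁴·(1.85×10⁸/1.87×10¹⁰)² = 27370 W/m².
For an isothermal sphere T⁴ = (1−a)S/(4σ) = 1.207×10¹¹ K⁴.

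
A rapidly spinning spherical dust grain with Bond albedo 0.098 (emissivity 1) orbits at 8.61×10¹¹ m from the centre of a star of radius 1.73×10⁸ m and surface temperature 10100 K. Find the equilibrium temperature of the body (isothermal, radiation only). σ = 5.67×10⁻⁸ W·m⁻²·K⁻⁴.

The star's surface emits σT_*⁴; at distance d the flux is S = σT_*⁴(R_*/d)².
S = 5.67×10⁻⁸·(10100)⁴·(1.73×10⁸/8.61×10¹¹)² = 23.82 W/m².
For an isothermal sphere T⁴ = (1−a)S/(4σ) = 9.474×10⁷ K⁴.

T ≈ 98.7 K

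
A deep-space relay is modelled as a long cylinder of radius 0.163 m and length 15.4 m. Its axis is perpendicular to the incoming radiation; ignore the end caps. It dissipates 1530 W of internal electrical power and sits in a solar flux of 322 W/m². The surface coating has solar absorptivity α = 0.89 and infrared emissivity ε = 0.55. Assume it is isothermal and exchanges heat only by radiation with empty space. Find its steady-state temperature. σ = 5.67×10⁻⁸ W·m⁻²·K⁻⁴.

At steady state, absorbed solar power + internal power = radiated power.
Absorbed: α·S·A_cross = 0.89·322·5.020 = 1439 W (cross-section 2rL).
Total input = 1439 + 1530 = 2969 W.
Radiated: εσ·A_surf·T⁴ with A_surf = 2πrL = 15.77 m².
T⁴ = 2969/(0.55·5.67×10⁻⁸·15.77) = 6.036×10⁹ K⁴.

T ≈ 279 K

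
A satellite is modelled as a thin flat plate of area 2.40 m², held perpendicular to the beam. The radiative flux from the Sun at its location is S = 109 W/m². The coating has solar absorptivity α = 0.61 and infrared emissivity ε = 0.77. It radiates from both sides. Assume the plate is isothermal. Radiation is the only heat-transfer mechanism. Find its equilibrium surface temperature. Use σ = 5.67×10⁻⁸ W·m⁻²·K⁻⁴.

T ≈ 166 K

At equilibrium, absorbed power = emitted power.
Absorbing cross-section = A = 2.400 m²; emitting surface = 2A = 4.800 m² (ratio 2).
αS·A_cross = εσ·A_surf·T⁴  ⇒  T⁴ = αS/(ε·2σ).
T⁴ = 0.610·109/(0.77·2·5.67×10⁻⁸) = 7.615×10⁸ K⁴.
T = (7.615×10⁸)^(1/4).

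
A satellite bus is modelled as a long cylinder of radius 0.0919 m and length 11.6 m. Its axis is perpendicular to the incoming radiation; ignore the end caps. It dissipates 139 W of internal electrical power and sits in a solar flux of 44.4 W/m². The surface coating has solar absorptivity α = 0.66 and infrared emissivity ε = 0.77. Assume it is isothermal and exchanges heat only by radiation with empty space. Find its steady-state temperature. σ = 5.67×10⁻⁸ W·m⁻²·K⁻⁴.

At steady state, absorbed solar power + internal power = radiated power.
Absorbed: α·S·A_cross = 0.66·44.4·2.132 = 62.48 W (cross-section 2rL).
Total input = 62.48 + 139 = 201.5 W.
Radiated: εσ·A_surf·T⁴ with A_surf = 2πrL = 6.698 m².
T⁴ = 201.5/(0.77·5.67×10⁻⁸·6.698) = 6.890×10⁸ K⁴.

T ≈ 162 K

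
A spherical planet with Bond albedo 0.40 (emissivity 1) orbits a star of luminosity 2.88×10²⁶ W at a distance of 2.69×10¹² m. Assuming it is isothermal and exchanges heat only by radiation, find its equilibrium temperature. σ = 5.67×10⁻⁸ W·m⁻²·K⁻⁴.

T ≈ 53.8 K

First find the stellar flux at distance d: S = L/(4πd²) = 2.88×10²⁶/(4π·(2.69×10¹²)²) = 3.167 W/m².
For an isothermal sphere, absorbed (1−a)S·πr² = emitted σ·4πr²·T⁴, so T⁴ = (1−a)S/(4σ).
T⁴ = 0.600·3.167/(4·5.67×10⁻⁸) = 8.379×10⁶ K⁴.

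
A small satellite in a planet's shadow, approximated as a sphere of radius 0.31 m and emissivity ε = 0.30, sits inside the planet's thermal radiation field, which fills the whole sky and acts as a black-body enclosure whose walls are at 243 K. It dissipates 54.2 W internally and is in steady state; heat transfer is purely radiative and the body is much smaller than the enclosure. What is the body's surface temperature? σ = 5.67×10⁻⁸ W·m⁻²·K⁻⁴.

For a small grey body in a large enclosure, net radiated power = εσA(T⁴ − T_w⁴).
Steady state: P = εσA(T⁴ − T_w⁴) with A = 4πr² = 1.208 m².
T⁴ = P/(εσA) + T_w⁴ = 54.2/(0.30·5.67×10⁻⁸·1.208) + (243)⁴
    = 2.639×10⁹ + 3.487×10⁹ = 6.125×10⁹ K⁴.

T ≈ 280 K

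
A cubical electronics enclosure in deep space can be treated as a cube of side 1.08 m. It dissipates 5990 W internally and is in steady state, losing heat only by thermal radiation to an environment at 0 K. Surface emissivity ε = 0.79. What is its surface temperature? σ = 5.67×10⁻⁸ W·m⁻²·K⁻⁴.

T ≈ 372 K

Steady state: internal power = radiated power, P = εσA T⁴.
Radiating area A = 6L² = 6.998 m².
T⁴ = P/(εσA) = 5990/(0.79·5.67×10⁻⁸·6.998) = 1.911×10¹⁰ K⁴.
T = (1.911×10¹⁰)^(1/4).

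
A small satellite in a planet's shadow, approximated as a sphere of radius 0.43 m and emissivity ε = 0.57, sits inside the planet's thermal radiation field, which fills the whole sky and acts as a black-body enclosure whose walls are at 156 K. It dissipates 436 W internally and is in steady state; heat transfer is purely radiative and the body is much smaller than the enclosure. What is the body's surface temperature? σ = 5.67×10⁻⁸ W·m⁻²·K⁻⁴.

T ≈ 283 K

For a small grey body in a large enclosure, net radiated power = εσA(T⁴ − T_w⁴).
Steady state: P = εσA(T⁴ − T_w⁴) with A = 4πr² = 2.324 m².
T⁴ = P/(εσA) + T_w⁴ = 436/(0.57·5.67×10⁻⁸·2.324) + (156)⁴
    = 5.806×10⁹ + 5.922×10⁸ = 6.398×10⁹ K⁴.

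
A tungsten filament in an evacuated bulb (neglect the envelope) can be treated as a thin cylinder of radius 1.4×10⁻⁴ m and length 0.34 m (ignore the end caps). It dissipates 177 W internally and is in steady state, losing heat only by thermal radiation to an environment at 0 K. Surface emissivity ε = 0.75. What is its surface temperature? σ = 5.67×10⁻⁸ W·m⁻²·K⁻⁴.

T ≈ 1930 K

Steady state: internal power = radiated power, P = εσA T⁴.
Radiating area A = 2πrL = 2.991×10⁻⁴ m².
T⁴ = P/(εσA) = 177/(0.75·5.67×10⁻⁸·2.991×10⁻⁴) = 1.392×10¹³ K⁴.
T = (1.392×10¹³)^(1/4).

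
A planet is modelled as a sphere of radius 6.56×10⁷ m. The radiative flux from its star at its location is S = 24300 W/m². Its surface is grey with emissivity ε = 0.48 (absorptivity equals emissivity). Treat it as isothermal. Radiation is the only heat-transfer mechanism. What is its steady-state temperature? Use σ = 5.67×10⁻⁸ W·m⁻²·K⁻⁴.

T ≈ 572 K

At equilibrium, absorbed power = emitted power.
Absorbing cross-section = πr² = 1.352×10¹⁶ m²; emitting surface = 4πr² = 5.408×10¹⁶ m² (ratio 4).
εS·A_cross = εσ·A_surf·T⁴  ⇒  T⁴ = S/(4σ)   (ε cancels).
T⁴ = 24300/(4·5.67×10⁻⁸) = 1.071×10¹¹ K⁴.
T = (1.071×10¹¹)^(1/4).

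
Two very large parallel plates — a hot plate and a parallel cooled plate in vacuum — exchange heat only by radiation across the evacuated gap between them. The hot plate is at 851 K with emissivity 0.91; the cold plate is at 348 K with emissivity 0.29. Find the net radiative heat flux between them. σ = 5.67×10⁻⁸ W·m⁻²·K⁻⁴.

q ≈ 8150 W/m²

For two infinite grey parallel plates, q = σ(T₁⁴ − T₂⁴)/(1/ε₁ + 1/ε₂ − 1).
T₁⁴ − T₂⁴ = 5.245×10¹¹ − 1.467×10¹⁰ = 5.098×10¹¹ K⁴.
1/ε₁ + 1/ε₂ − 1 = 1.099 + 3.448 − 1 = 3.547.
q = 5.67×10⁻⁸ × 5.098×10¹¹ / 3.547.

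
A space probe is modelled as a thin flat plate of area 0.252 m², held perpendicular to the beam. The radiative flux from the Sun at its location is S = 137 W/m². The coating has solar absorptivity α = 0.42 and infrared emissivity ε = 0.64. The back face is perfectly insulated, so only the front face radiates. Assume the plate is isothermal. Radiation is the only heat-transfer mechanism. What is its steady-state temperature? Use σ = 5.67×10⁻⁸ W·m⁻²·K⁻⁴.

T ≈ 200 K

At equilibrium, absorbed power = emitted power.
Absorbing cross-section = A = 0.2520 m²; emitting surface = A = 0.2520 m² (ratio 1).
αS·A_cross = εσ·A_surf·T⁴  ⇒  T⁴ = αS/(ε·1σ).
T⁴ = 0.420·137/(0.64·1·5.67×10⁻⁸) = 1.586×10⁹ K⁴.
T = (1.586×10⁹)^(1/4).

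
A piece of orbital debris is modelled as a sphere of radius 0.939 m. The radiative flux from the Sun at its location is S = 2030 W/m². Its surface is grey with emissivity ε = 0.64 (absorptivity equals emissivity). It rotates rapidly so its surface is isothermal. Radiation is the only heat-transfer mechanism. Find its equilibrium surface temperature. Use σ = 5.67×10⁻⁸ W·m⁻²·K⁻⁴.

At equilibrium, absorbed power = emitted power.
Absorbing cross-section = πr² = 2.770 m²; emitting surface = 4πr² = 11.08 m² (ratio 4).
εS·A_cross = εσ·A_surf·T⁴  ⇒  T⁴ = S/(4σ)   (ε cancels).
T⁴ = 2030/(4·5.67×10⁻⁸) = 8.951×10⁹ K⁴.
T = (8.951×10⁹)^(1/4).

T ≈ 308 K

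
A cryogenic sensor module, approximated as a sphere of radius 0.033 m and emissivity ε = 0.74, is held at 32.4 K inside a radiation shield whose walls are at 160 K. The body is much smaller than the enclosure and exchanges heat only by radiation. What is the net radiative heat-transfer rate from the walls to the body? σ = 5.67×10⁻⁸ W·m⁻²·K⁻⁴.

P_net ≈ 0.376 W

For a small grey body in a large enclosure: P_net = εσA(T_body⁴ − T_wall⁴).
A = 4πr² = 0.01368 m²; T_body⁴ − T_wall⁴ = 1.102×10⁶ − 6.554×10⁸ = -6.543×10⁸ K⁴.
|P_net| = 0.74·5.67×10⁻⁸·0.01368·6.543×10⁸.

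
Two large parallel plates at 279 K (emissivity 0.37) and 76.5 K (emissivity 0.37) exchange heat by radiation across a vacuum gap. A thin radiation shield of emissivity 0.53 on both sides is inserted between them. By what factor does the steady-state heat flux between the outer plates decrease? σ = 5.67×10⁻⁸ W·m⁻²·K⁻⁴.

factor ≈ 1.63

Without shield: q₀ = σΔ(T⁴)/(1/ε₁+1/ε₂−1) with denominator 4.405.
With shield the two gaps are in series; the resistances add: (1/ε₁+1/ε_s−1)+(1/ε_s+1/ε₂−1) = 3.589+3.589 = 7.179.
Heat-flux ratio q₀/q = 7.179/4.405.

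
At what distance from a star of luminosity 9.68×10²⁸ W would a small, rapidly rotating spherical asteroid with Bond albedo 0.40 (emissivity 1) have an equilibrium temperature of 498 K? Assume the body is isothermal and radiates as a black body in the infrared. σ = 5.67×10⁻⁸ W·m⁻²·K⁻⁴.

d ≈ 5.76×10¹¹ m

For an isothermal black-emitting sphere, (1−a)S·πr² = σ·4πr²·T⁴ ⇒ S = 4σT⁴/(1−a).
S = 4·5.67×10⁻⁸·(498)⁴/0.600 = 23250 W/m².
Flux falls as S = L/(4πd²), so d = √(L/(4πS)) = √(9.68×10²⁸/(4π·23250)).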